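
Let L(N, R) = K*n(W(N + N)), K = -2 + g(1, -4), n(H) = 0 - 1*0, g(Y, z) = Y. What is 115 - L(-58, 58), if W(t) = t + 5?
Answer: 115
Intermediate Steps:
W(t) = 5 + t
n(H) = 0 (n(H) = 0 + 0 = 0)
K = -1 (K = -2 + 1 = -1)
L(N, R) = 0 (L(N, R) = -1*0 = 0)
115 - L(-58, 58) = 115 - 1*0 = 115 + 0 = 115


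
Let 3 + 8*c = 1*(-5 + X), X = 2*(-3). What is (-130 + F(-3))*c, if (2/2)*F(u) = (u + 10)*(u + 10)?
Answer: 567/4 ≈ 141.75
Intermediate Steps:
X = -6
c = -7/4 (c = -3/8 + (1*(-5 - 6))/8 = -3/8 + (1*(-11))/8 = -3/8 + (⅛)*(-11) = -3/8 - 11/8 = -7/4 ≈ -1.7500)
F(u) = (10 + u)² (F(u) = (u + 10)*(u + 10) = (10 + u)*(10 + u) = (10 + u)²)
(-130 + F(-3))*c = (-130 + (10 - 3)²)*(-7/4) = (-130 + 7²)*(-7/4) = (-130 + 49)*(-7/4) = -81*(-7/4) = 567/4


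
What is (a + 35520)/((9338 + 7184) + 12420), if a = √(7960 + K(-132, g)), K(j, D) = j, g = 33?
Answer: 17760/14471 + √1957/14471 ≈ 1.2303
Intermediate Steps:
a = 2*√1957 (a = √(7960 - 132) = √7828 = 2*√1957 ≈ 88.476)
(a + 35520)/((9338 + 7184) + 12420) = (2*√1957 + 35520)/((9338 + 7184) + 12420) = (35520 + 2*√1957)/(16522 + 12420) = (35520 + 2*√1957)/28942 = (35520 + 2*√1957)*(1/28942) = 17760/14471 + √1957/14471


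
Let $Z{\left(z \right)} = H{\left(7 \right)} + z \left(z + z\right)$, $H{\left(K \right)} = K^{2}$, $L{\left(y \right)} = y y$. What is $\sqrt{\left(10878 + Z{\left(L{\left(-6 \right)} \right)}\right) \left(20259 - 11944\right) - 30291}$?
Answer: $\sqrt{112380194} \approx 10601.0$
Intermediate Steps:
$L{\left(y \right)} = y^{2}$
$Z{\left(z \right)} = 49 + 2 z^{2}$ ($Z{\left(z \right)} = 7^{2} + z \left(z + z\right) = 49 + z 2 z = 49 + 2 z^{2}$)
$\sqrt{\left(10878 + Z{\left(L{\left(-6 \right)} \right)}\right) \left(20259 - 11944\right) - 30291} = \sqrt{\left(10878 + \left(49 + 2 \left(\left(-6\right)^{2}\right)^{2}\right)\right) \left(20259 - 11944\right) - 30291} = \sqrt{\left(10878 + \left(49 + 2 \cdot 36^{2}\right)\right) 8315 - 30291} = \sqrt{\left(10878 + \left(49 + 2 \cdot 1296\right)\right) 8315 - 30291} = \sqrt{\left(10878 + \left(49 + 2592\right)\right) 8315 - 30291} = \sqrt{\left(10878 + 2641\right) 8315 - 30291} = \sqrt{13519 \cdot 8315 - 30291} = \sqrt{112410485 - 30291} = \sqrt{112380194}$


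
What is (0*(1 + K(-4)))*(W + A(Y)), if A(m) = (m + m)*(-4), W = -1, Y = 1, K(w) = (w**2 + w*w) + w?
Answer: 0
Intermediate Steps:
K(w) = w + 2*w**2 (K(w) = (w**2 + w**2) + w = 2*w**2 + w = w + 2*w**2)
A(m) = -8*m (A(m) = (2*m)*(-4) = -8*m)
(0*(1 + K(-4)))*(W + A(Y)) = (0*(1 - 4*(1 + 2*(-4))))*(-1 - 8*1) = (0*(1 - 4*(1 - 8)))*(-1 - 8) = (0*(1 - 4*(-7)))*(-9) = (0*(1 + 28))*(-9) = (0*29)*(-9) = 0*(-9) = 0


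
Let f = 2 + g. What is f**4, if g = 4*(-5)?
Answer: 104976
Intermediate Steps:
g = -20
f = -18 (f = 2 - 20 = -18)
f**4 = (-18)**4 = 104976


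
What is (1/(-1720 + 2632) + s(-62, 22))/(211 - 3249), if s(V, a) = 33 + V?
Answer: 26447/2770656 ≈ 0.0095454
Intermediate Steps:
(1/(-1720 + 2632) + s(-62, 22))/(211 - 3249) = (1/(-1720 + 2632) + (33 - 62))/(211 - 3249) = (1/912 - 29)/(-3038) = (1/912 - 29)*(-1/3038) = -26447/912*(-1/3038) = 26447/2770656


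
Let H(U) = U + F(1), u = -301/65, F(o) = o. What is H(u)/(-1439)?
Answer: 236/93535 ≈ 0.0025231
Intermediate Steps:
u = -301/65 (u = -301*1/65 = -301/65 ≈ -4.6308)
H(U) = 1 + U (H(U) = U + 1 = 1 + U)
H(u)/(-1439) = (1 - 301/65)/(-1439) = -236/65*(-1/1439) = 236/93535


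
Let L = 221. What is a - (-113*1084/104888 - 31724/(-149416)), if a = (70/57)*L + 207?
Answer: 352147897042/734622441 ≈ 479.36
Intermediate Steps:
a = 27269/57 (a = (70/57)*221 + 207 = 15470/57 + 207 = 27269/57 ≈ 478.40)
a - (-113*1084/104888 - 31724/(-149416)) = 27269/57 - (-113*1084/104888 - 31724/(-149416)) = 27269/57 - (-122492*1/104888 - 31724*(-1/149416)) = 27269/57 - (-30623/26222 + 7931/37354) = 27269/57 - 1*(-233981215/244874147) = 27269/57 + 233981215/244874147 = 352147897042/734622441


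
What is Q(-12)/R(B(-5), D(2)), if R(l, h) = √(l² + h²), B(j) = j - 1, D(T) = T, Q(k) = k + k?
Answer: -6*√10/5 ≈ -3.7947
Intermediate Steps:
Q(k) = 2*k
B(j) = -1 + j
R(l, h) = √(h² + l²)
Q(-12)/R(B(-5), D(2)) = (2*(-12))/(√(2² + (-1 - 5)²)) = -24/√(4 + (-6)²) = -24/√(4 + 36) = -24*√10/20 = -6*√10/5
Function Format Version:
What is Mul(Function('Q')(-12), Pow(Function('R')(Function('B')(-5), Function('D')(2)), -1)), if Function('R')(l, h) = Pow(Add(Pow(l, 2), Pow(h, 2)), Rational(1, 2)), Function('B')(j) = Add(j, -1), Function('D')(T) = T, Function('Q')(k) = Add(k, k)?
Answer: Mul(Rational(-6, 5), Pow(10, Rational(1, 2))) ≈ -3.7947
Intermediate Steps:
Function('Q')(k) = Mul(2, k)
Function('B')(j) = Add(-1, j)
Function('R')(l, h) = Pow(Add(Pow(h, 2), Pow(l, 2)), Rational(1, 2))
Mul(Function('Q')(-12), Pow(Function('R')(Function('B')(-5), Function('D')(2)), -1)) = Mul(Mul(2, -12), Pow(Pow(Add(Pow(2, 2), Pow(Add(-1, -5), 2)), Rational(1, 2)), -1)) = Mul(-24, Pow(Pow(Add(4, Pow(-6, 2)), Rational(1, 2)), -1)) = Mul(-24, Pow(Pow(Add(4, 36), Rational(1, 2)), -1)) = Mul(-24, Pow(Pow(40, Rational(1, 2)), -1)) = Mul(-24, Pow(Mul(2, Pow(10, Rational(1, 2))), -1)) = Mul(-24, Mul(Rational(1, 20), Pow(10, Rational(1, 2)))) = Mul(Rational(-6, 5), Pow(10, Rational(1, 2)))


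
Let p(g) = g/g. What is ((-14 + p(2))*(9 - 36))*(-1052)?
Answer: -369252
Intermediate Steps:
p(g) = 1
((-14 + p(2))*(9 - 36))*(-1052) = ((-14 + 1)*(9 - 36))*(-1052) = -13*(-27)*(-1052) = 351*(-1052) = -369252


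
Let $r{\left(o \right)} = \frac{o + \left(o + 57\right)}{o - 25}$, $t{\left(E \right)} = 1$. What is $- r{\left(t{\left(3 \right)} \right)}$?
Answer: $\frac{59}{24} \approx 2.4583$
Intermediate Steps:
$r{\left(o \right)} = \frac{57 + 2 o}{-25 + o}$ ($r{\left(o \right)} = \frac{o + \left(57 + o\right)}{-25 + o} = \frac{57 + 2 o}{-25 + o}$)
$- r{\left(t{\left(3 \right)} \right)} = - \frac{57 + 2 \cdot 1}{-25 + 1} = - \frac{57 + 2}{-24} = - \frac{\left(-1\right) 59}{24} = \left(-1\right) \left(- \frac{59}{24}\right) = \frac{59}{24}$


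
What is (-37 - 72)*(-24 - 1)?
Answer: 2725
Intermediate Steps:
(-37 - 72)*(-24 - 1) = -109*(-25) = 2725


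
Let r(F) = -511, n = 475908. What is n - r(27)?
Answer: 476419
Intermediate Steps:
n - r(27) = 475908 - 1*(-511) = 475908 + 511 = 476419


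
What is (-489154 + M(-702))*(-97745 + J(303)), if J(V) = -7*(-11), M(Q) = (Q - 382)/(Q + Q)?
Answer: 1863210081116/39 ≈ 4.7775e+10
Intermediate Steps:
M(Q) = (-382 + Q)/(2*Q) (M(Q) = (-382 + Q)/((2*Q)) = (-382 + Q)*(1/(2*Q)) = (-382 + Q)/(2*Q))
J(V) = 77
(-489154 + M(-702))*(-97745 + J(303)) = (-489154 + (½)*(-382 - 702)/(-702))*(-97745 + 77) = (-489154 + (½)*(-1/702)*(-1084))*(-97668) = (-489154 + 271/351)*(-97668) = -171692783/351*(-97668) = 1863210081116/39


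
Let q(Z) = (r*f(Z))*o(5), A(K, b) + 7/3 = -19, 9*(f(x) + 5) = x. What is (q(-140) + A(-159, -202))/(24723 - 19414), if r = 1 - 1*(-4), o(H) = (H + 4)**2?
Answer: -25039/15927 ≈ -1.5721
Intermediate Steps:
f(x) = -5 + x/9
A(K, b) = -64/3 (A(K, b) = -7/3 - 19 = -64/3)
o(H) = (4 + H)**2
r = 5 (r = 1 + 4 = 5)
q(Z) = -2025 + 45*Z (q(Z) = (5*(-5 + Z/9))*(4 + 5)**2 = (-25 + 5*Z/9)*9**2 = (-25 + 5*Z/9)*81 = -2025 + 45*Z)
(q(-140) + A(-159, -202))/(24723 - 19414) = ((-2025 + 45*(-140)) - 64/3)/(24723 - 19414) = ((-2025 - 6300) - 64/3)/5309 = (-8325 - 64/3)*(1/5309) = -25039/3*1/5309 = -25039/15927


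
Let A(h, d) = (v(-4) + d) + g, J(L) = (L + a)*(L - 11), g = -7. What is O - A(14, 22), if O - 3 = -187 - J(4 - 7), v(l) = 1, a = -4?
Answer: -298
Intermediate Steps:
J(L) = (-11 + L)*(-4 + L) (J(L) = (L - 4)*(L - 11) = (-4 + L)*(-11 + L) = (-11 + L)*(-4 + L))
A(h, d) = -6 + d (A(h, d) = (1 + d) - 7 = -6 + d)
O = -282 (O = 3 + (-187 - (44 + (4 - 7)² - 15*(4 - 7))) = 3 + (-187 - (44 + (-3)² - 15*(-3))) = 3 + (-187 - (44 + 9 + 45)) = 3 + (-187 - 1*98) = 3 + (-187 - 98) = 3 - 285 = -282)
O - A(14, 22) = -282 - (-6 + 22) = -282 - 1*16 = -282 - 16 = -298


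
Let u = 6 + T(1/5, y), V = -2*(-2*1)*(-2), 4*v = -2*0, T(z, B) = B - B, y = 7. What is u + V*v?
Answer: 6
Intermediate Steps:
T(z, B) = 0
v = 0 (v = (-2*0)/4 = (¼)*0 = 0)
V = -8 (V = -(-4)*(-2) = -2*4 = -8)
u = 6 (u = 6 + 0 = 6)
u + V*v = 6 - 8*0 = 6 + 0 = 6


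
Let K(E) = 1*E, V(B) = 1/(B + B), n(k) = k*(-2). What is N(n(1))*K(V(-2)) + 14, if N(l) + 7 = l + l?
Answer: 67/4 ≈ 16.750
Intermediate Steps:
n(k) = -2*k
N(l) = -7 + 2*l (N(l) = -7 + (l + l) = -7 + 2*l)
V(B) = 1/(2*B)
K(E) = E
N(n(1))*K(V(-2)) + 14 = (-7 + 2*(-2*1))*((½)/(-2)) + 14 = (-7 + 2*(-2))*((½)*(-½)) + 14 = (-7 - 4)*(-¼) + 14 = -11*(-¼) + 14 = 11/4 + 14 = 67/4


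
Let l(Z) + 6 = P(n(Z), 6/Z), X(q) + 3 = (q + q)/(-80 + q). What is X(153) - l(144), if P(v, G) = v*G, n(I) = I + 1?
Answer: 2015/1752 ≈ 1.1501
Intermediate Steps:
X(q) = -3 + 2*q/(-80 + q) (X(q) = -3 + (q + q)/(-80 + q) = -3 + (2*q)/(-80 + q) = -3 + 2*q/(-80 + q))
n(I) = 1 + I
P(v, G) = G*v
l(Z) = -6 + 6*(1 + Z)/Z (l(Z) = -6 + (6/Z)*(1 + Z) = -6 + 6*(1 + Z)/Z)
X(153) - l(144) = (240 - 1*153)/(-80 + 153) - 6/144 = (240 - 153)/73 - 6/144 = (1/73)*87 - 1*1/24 = 87/73 - 1/24 = 2015/1752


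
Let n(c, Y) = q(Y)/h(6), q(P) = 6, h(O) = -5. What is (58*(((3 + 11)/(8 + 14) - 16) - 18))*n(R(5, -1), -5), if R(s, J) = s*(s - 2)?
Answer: 127716/55 ≈ 2322.1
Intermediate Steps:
R(s, J) = s*(-2 + s)
n(c, Y) = -6/5 (n(c, Y) = 6/(-5) = 6*(-⅕) = -6/5)
(58*(((3 + 11)/(8 + 14) - 16) - 18))*n(R(5, -1), -5) = (58*(((3 + 11)/(8 + 14) - 16) - 18))*(-6/5) = (58*((14/22 - 16) - 18))*(-6/5) = (58*((14*(1/22) - 16) - 18))*(-6/5) = (58*((7/11 - 16) - 18))*(-6/5) = (58*(-169/11 - 18))*(-6/5) = (58*(-367/11))*(-6/5) = -21286/11*(-6/5) = 127716/55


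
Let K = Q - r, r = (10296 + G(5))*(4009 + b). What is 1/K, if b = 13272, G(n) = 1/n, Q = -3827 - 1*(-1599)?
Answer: -5/889654301 ≈ -5.6202e-9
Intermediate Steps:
Q = -2228 (Q = -3827 + 1599 = -2228)
r = 889643161/5 (r = (10296 + 1/5)*(4009 + 13272) = (10296 + ⅕)*17281 = (51481/5)*17281 = 889643161/5 ≈ 1.7793e+8)
K = -889654301/5 (K = -2228 - 1*889643161/5 = -2228 - 889643161/5 = -889654301/5 ≈ -1.7793e+8)
1/K = 1/(-889654301/5) = -5/889654301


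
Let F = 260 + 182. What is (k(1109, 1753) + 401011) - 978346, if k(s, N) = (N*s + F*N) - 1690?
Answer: 2139878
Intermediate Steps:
F = 442
k(s, N) = -1690 + 442*N + N*s (k(s, N) = (N*s + 442*N) - 1690 = (442*N + N*s) - 1690 = -1690 + 442*N + N*s)
(k(1109, 1753) + 401011) - 978346 = ((-1690 + 442*1753 + 1753*1109) + 401011) - 978346 = ((-1690 + 774826 + 1944077) + 401011) - 978346 = (2717213 + 401011) - 978346 = 3118224 - 978346 = 2139878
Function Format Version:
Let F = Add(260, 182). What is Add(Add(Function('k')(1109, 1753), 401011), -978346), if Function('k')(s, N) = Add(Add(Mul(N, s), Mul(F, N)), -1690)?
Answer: 2139878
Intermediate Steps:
F = 442
Function('k')(s, N) = Add(-1690, Mul(442, N), Mul(N, s)) (Function('k')(s, N) = Add(Add(Mul(N, s), Mul(442, N)), -1690) = Add(Add(Mul(442, N), Mul(N, s)), -1690) = Add(-1690, Mul(442, N), Mul(N, s)))
Add(Add(Function('k')(1109, 1753), 401011), -978346) = Add(Add(Add(-1690, Mul(442, 1753), Mul(1753, 1109)), 401011), -978346) = Add(Add(Add(-1690, 774826, 1944077), 401011), -978346) = Add(Add(2717213, 401011), -978346) = Add(3118224, -978346) = 2139878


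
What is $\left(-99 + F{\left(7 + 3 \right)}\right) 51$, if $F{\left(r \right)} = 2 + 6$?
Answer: $-4641$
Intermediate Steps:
$F{\left(r \right)} = 8$
$\left(-99 + F{\left(7 + 3 \right)}\right) 51 = \left(-99 + 8\right) 51 = \left(-91\right) 51 = -4641$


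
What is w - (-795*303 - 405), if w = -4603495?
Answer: -4362205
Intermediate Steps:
w - (-795*303 - 405) = -4603495 - (-795*303 - 405) = -4603495 - (-240885 - 405) = -4603495 - 1*(-241290) = -4603495 + 241290 = -4362205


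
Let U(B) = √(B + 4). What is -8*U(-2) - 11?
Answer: -11 - 8*√2 ≈ -22.314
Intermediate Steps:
U(B) = √(4 + B)
-8*U(-2) - 11 = -8*√(4 - 2) - 11 = -8*√2 - 11 = -11 - 8*√2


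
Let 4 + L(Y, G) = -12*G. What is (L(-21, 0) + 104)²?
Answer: 10000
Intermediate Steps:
L(Y, G) = -4 - 12*G
(L(-21, 0) + 104)² = ((-4 - 12*0) + 104)² = ((-4 + 0) + 104)² = (-4 + 104)² = 100² = 10000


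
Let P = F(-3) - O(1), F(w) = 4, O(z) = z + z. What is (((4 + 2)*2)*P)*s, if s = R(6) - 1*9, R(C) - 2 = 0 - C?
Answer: -312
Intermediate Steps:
O(z) = 2*z
R(C) = 2 - C (R(C) = 2 + (0 - C) = 2 - C)
s = -13 (s = (2 - 1*6) - 1*9 = (2 - 6) - 9 = -4 - 9 = -13)
P = 2 (P = 4 - 2 = 2)
(((4 + 2)*2)*P)*s = (((4 + 2)*2)*2)*(-13) = ((6*2)*2)*(-13) = (12*2)*(-13) = 24*(-13) = -312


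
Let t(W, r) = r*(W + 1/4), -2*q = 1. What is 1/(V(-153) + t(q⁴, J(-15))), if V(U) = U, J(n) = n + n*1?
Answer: -8/1299 ≈ -0.0061586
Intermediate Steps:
q = -½ (q = -½*1 = -½ ≈ -0.50000)
J(n) = 2*n (J(n) = n + n = 2*n)
t(W, r) = r*(¼ + W) (t(W, r) = r*(W + ¼) = r*(¼ + W))
1/(V(-153) + t(q⁴, J(-15))) = 1/(-153 + (2*(-15))*(¼ + (-½)⁴)) = 1/(-153 - 30*(¼ + 1/16)) = 1/(-153 - 30*5/16) = 1/(-153 - 75/8) = 1/(-1299/8) = -8/1299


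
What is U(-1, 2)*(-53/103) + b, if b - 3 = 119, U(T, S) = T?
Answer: 12619/103 ≈ 122.51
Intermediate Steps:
b = 122 (b = 3 + 119 = 122)
U(-1, 2)*(-53/103) + b = -(-53)/103 + 122 = -1*(-53/103) + 122 = 53/103 + 122 = 12619/103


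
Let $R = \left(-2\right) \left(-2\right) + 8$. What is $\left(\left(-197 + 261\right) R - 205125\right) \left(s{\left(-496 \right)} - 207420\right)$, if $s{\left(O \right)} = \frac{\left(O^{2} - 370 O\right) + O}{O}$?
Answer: $42564497745$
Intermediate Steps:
$R = 12$ ($R = 4 + 8 = 12$)
$s{\left(O \right)} = \frac{O^{2} - 369 O}{O}$
$\left(\left(-197 + 261\right) R - 205125\right) \left(s{\left(-496 \right)} - 207420\right) = \left(\left(-197 + 261\right) 12 - 205125\right) \left(\left(-369 - 496\right) - 207420\right) = \left(64 \cdot 12 - 205125\right) \left(-865 - 207420\right) = \left(768 - 205125\right) \left(-208285\right) = \left(-204357\right) \left(-208285\right) = 42564497745$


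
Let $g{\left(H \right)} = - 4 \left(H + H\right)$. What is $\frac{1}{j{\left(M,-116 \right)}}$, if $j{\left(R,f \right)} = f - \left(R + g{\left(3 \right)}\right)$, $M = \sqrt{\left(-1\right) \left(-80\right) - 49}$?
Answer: $- \frac{92}{8433} + \frac{\sqrt{31}}{8433} \approx -0.010249$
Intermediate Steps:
$g{\left(H \right)} = - 8 H$ ($g{\left(H \right)} = - 4 \cdot 2 H = - 8 H$)
$M = \sqrt{31}$ ($M = \sqrt{80 - 49} = \sqrt{31} \approx 5.5678$)
$j{\left(R,f \right)} = 24 + f - R$ ($j{\left(R,f \right)} = f - \left(R - 24\right) = f - \left(-24 + R\right) = 24 + f - R$)
$\frac{1}{j{\left(M,-116 \right)}} = \frac{1}{24 - 116 - \sqrt{31}} = \frac{1}{-92 - \sqrt{31}}$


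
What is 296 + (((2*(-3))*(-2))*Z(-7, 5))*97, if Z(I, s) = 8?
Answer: 9608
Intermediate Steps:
296 + (((2*(-3))*(-2))*Z(-7, 5))*97 = 296 + (((2*(-3))*(-2))*8)*97 = 296 + (-6*(-2)*8)*97 = 296 + (12*8)*97 = 296 + 96*97 = 296 + 9312 = 9608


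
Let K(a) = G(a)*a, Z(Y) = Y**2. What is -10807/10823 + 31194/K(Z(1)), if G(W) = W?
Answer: 337601855/10823 ≈ 31193.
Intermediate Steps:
K(a) = a**2 (K(a) = a*a = a**2)
-10807/10823 + 31194/K(Z(1)) = -10807/10823 + 31194/((1**2)**2) = -10807*1/10823 + 31194/(1**2) = -10807/10823 + 31194/1 = -10807/10823 + 31194*1 = -10807/10823 + 31194 = 337601855/10823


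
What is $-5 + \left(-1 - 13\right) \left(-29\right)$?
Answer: $401$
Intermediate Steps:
$-5 + \left(-1 - 13\right) \left(-29\right) = -5 - -406 = -5 + 406 = 401$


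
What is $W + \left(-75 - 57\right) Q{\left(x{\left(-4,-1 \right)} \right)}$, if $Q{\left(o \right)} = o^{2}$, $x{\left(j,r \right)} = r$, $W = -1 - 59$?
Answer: $-192$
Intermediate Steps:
$W = -60$ ($W = -1 - 59 = -60$)
$W + \left(-75 - 57\right) Q{\left(x{\left(-4,-1 \right)} \right)} = -60 + \left(-75 - 57\right) \left(-1\right)^{2} = -60 + \left(-75 - 57\right) 1 = -60 - 132 = -192$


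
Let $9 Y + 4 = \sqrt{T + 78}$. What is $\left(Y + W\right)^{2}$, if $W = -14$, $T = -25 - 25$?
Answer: $\frac{16928}{81} - \frac{520 \sqrt{7}}{81} \approx 192.0$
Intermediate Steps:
$T = -50$ ($T = -25 - 25 = -50$)
$Y = - \frac{4}{9} + \frac{2 \sqrt{7}}{9}$ ($Y = - \frac{4}{9} + \frac{\sqrt{-50 + 78}}{9} = - \frac{4}{9} + \frac{\sqrt{28}}{9} = - \frac{4}{9} + \frac{2 \sqrt{7}}{9} \approx 0.1435$)
$\left(Y + W\right)^{2} = \left(\left(- \frac{4}{9} + \frac{2 \sqrt{7}}{9}\right) - 14\right)^{2} = \left(- \frac{130}{9} + \frac{2 \sqrt{7}}{9}\right)^{2}$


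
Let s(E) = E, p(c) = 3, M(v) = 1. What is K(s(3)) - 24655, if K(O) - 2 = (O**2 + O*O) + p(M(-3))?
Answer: -24632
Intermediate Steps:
K(O) = 5 + 2*O**2 (K(O) = 2 + ((O**2 + O*O) + 3) = 2 + ((O**2 + O**2) + 3) = 2 + (2*O**2 + 3) = 2 + (3 + 2*O**2) = 5 + 2*O**2)
K(s(3)) - 24655 = (5 + 2*3**2) - 24655 = (5 + 2*9) - 24655 = (5 + 18) - 24655 = 23 - 24655 = -24632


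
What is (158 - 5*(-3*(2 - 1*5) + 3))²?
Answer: 9604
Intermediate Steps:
(158 - 5*(-3*(2 - 1*5) + 3))² = (158 - 5*(-3*(2 - 5) + 3))² = (158 - 5*(-3*(-3) + 3))² = (158 - 5*(9 + 3))² = (158 - 5*12)² = (158 - 60)² = 98² = 9604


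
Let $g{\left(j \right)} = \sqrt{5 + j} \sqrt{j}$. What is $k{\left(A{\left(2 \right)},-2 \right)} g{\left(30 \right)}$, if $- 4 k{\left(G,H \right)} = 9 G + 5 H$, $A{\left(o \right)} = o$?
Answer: $- 10 \sqrt{42} \approx -64.807$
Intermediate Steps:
$k{\left(G,H \right)} = - \frac{9 G}{4} - \frac{5 H}{4}$ ($k{\left(G,H \right)} = - \frac{9 G + 5 H}{4} = - \frac{5 H + 9 G}{4} = - \frac{9 G}{4} - \frac{5 H}{4}$)
$g{\left(j \right)} = \sqrt{j} \sqrt{5 + j}$
$k{\left(A{\left(2 \right)},-2 \right)} g{\left(30 \right)} = \left(\left(- \frac{9}{4}\right) 2 - - \frac{5}{2}\right) \sqrt{30} \sqrt{5 + 30} = \left(- \frac{9}{2} + \frac{5}{2}\right) \sqrt{30} \sqrt{35} = - 2 \cdot 5 \sqrt{42} = - 10 \sqrt{42}$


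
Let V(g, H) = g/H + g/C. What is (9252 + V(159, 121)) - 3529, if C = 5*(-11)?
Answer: 3461461/605 ≈ 5721.4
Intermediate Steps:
C = -55
V(g, H) = -g/55 + g/H (V(g, H) = g/H + g/(-55) = g/H + g*(-1/55) = g/H - g/55 = -g/55 + g/H)
(9252 + V(159, 121)) - 3529 = (9252 + (-1/55*159 + 159/121)) - 3529 = (9252 + (-159/55 + 159*(1/121))) - 3529 = (9252 + (-159/55 + 159/121)) - 3529 = (9252 - 954/605) - 3529 = 5596506/605 - 3529 = 3461461/605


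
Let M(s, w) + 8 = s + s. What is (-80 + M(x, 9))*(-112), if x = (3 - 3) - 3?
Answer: 10528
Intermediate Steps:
x = -3 (x = 0 - 3 = -3)
M(s, w) = -8 + 2*s (M(s, w) = -8 + (s + s) = -8 + 2*s)
(-80 + M(x, 9))*(-112) = (-80 + (-8 + 2*(-3)))*(-112) = (-80 + (-8 - 6))*(-112) = (-80 - 14)*(-112) = -94*(-112) = 10528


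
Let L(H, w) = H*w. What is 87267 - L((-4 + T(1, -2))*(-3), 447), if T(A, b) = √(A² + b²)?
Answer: 81903 + 1341*√5 ≈ 84902.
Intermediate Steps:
87267 - L((-4 + T(1, -2))*(-3), 447) = 87267 - (-4 + √(1² + (-2)²))*(-3)*447 = 87267 - (-4 + √(1 + 4))*(-3)*447 = 87267 - (-4 + √5)*(-3)*447 = 87267 - (12 - 3*√5)*447 = 87267 - (5364 - 1341*√5) = 87267 + (-5364 + 1341*√5) = 81903 + 1341*√5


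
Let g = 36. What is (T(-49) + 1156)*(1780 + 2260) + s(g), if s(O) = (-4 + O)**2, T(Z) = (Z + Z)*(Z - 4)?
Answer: 25655024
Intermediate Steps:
T(Z) = 2*Z*(-4 + Z) (T(Z) = (2*Z)*(-4 + Z) = 2*Z*(-4 + Z))
(T(-49) + 1156)*(1780 + 2260) + s(g) = (2*(-49)*(-4 - 49) + 1156)*(1780 + 2260) + (-4 + 36)**2 = (2*(-49)*(-53) + 1156)*4040 + 32**2 = (5194 + 1156)*4040 + 1024 = 6350*4040 + 1024 = 25654000 + 1024 = 25655024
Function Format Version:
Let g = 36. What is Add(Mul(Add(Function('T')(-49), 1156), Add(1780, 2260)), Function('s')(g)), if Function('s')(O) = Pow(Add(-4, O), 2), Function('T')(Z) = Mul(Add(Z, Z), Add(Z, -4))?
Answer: 25655024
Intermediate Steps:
Function('T')(Z) = Mul(2, Z, Add(-4, Z)) (Function('T')(Z) = Mul(Mul(2, Z), Add(-4, Z)) = Mul(2, Z, Add(-4, Z)))
Add(Mul(Add(Function('T')(-49), 1156), Add(1780, 2260)), Function('s')(g)) = Add(Mul(Add(Mul(2, -49, Add(-4, -49)), 1156), Add(1780, 2260)), Pow(Add(-4, 36), 2)) = Add(Mul(Add(Mul(2, -49, -53), 1156), 4040), Pow(32, 2)) = Add(Mul(Add(5194, 1156), 4040), 1024) = Add(Mul(6350, 4040), 1024) = Add(25654000, 1024) = 25655024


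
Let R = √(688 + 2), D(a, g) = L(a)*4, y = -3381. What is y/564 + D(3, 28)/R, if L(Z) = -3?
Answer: -1127/188 - 2*√690/115 ≈ -6.4515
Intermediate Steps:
D(a, g) = -12 (D(a, g) = -3*4 = -12)
R = √690 ≈ 26.268
y/564 + D(3, 28)/R = -3381/564 - 12*√690/690 = -3381*1/564 - 2*√690/115 = -1127/188 - 2*√690/115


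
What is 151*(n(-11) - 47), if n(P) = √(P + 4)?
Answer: -7097 + 151*I*√7 ≈ -7097.0 + 399.51*I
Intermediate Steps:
n(P) = √(4 + P)
151*(n(-11) - 47) = 151*(√(4 - 11) - 47) = 151*(√(-7) - 47) = 151*(I*√7 - 47) = 151*(-47 + I*√7) = -7097 + 151*I*√7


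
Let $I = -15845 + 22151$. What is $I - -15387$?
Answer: $21693$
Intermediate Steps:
$I = 6306$
$I - -15387 = 6306 - -15387 = 6306 + 15387 = 21693$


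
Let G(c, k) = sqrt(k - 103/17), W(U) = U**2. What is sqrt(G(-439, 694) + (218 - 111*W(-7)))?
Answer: sqrt(-1508869 + 17*sqrt(198815))/17 ≈ 72.075*I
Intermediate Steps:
G(c, k) = sqrt(-103/17 + k) (G(c, k) = sqrt(k - 103*1/17) = sqrt(k - 103/17) = sqrt(-103/17 + k))
sqrt(G(-439, 694) + (218 - 111*W(-7))) = sqrt(sqrt(-1751 + 289*694)/17 + (218 - 111*(-7)**2)) = sqrt(sqrt(-1751 + 200566)/17 + (218 - 111*49)) = sqrt(sqrt(198815)/17 + (218 - 5439)) = sqrt(sqrt(198815)/17 - 5221) = sqrt(-5221 + sqrt(198815)/17)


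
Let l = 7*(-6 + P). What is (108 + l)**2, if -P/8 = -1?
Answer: 14884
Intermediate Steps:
P = 8 (P = -8*(-1) = 8)
l = 14 (l = 7*(-6 + 8) = 7*2 = 14)
(108 + l)**2 = (108 + 14)**2 = 122**2 = 14884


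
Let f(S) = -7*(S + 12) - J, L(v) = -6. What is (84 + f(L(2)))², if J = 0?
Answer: 1764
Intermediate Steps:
f(S) = -84 - 7*S (f(S) = -7*(S + 12) - 1*0 = -7*(12 + S) + 0 = (-84 - 7*S) + 0 = -84 - 7*S)
(84 + f(L(2)))² = (84 + (-84 - 7*(-6)))² = (84 + (-84 + 42))² = (84 - 42)² = 42² = 1764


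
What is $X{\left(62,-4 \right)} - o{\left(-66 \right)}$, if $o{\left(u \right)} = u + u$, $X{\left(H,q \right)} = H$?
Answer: $194$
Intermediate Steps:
$o{\left(u \right)} = 2 u$
$X{\left(62,-4 \right)} - o{\left(-66 \right)} = 62 - 2 \left(-66\right) = 62 - -132 = 62 + 132 = 194$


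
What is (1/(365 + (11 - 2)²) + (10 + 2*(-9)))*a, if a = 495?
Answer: -1765665/446 ≈ -3958.9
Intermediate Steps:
(1/(365 + (11 - 2)²) + (10 + 2*(-9)))*a = (1/(365 + (11 - 2)²) + (10 + 2*(-9)))*495 = (1/(365 + 9²) + (10 - 18))*495 = (1/(365 + 81) - 8)*495 = (1/446 - 8)*495 = -3567/446*495 = -1765665/446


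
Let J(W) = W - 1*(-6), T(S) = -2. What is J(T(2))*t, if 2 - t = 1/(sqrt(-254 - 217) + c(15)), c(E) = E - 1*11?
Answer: 3880/487 + 4*I*sqrt(471)/487 ≈ 7.9671 + 0.17825*I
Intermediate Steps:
J(W) = 6 + W (J(W) = W + 6 = 6 + W)
c(E) = -11 + E (c(E) = E - 11 = -11 + E)
t = 2 - 1/(4 + I*sqrt(471)) (t = 2 - 1/(sqrt(-254 - 217) + (-11 + 15)) = 2 - 1/(sqrt(-471) + 4) = 2 - 1/(I*sqrt(471) + 4) = 2 - 1/(4 + I*sqrt(471)) ≈ 1.9918 + 0.044564*I)
J(T(2))*t = (6 - 2)*(970/487 + I*sqrt(471)/487) = 4*(970/487 + I*sqrt(471)/487) = 3880/487 + 4*I*sqrt(471)/487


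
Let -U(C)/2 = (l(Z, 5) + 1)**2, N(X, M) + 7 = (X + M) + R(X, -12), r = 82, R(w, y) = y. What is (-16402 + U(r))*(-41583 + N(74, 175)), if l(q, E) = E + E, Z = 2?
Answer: 688279332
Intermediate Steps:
l(q, E) = 2*E
N(X, M) = -19 + M + X (N(X, M) = -7 + ((X + M) - 12) = -7 + ((M + X) - 12) = -7 + (-12 + M + X) = -19 + M + X)
U(C) = -242 (U(C) = -2*(2*5 + 1)**2 = -2*(10 + 1)**2 = -2*11**2 = -2*121 = -242)
(-16402 + U(r))*(-41583 + N(74, 175)) = (-16402 - 242)*(-41583 + (-19 + 175 + 74)) = -16644*(-41583 + 230) = -16644*(-41353) = 688279332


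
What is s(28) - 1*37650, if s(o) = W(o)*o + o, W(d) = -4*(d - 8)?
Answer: -39862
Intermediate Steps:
W(d) = 32 - 4*d (W(d) = -4*(-8 + d) = 32 - 4*d)
s(o) = o + o*(32 - 4*o) (s(o) = (32 - 4*o)*o + o = o*(32 - 4*o) + o = o + o*(32 - 4*o))
s(28) - 1*37650 = 28*(33 - 4*28) - 1*37650 = 28*(33 - 112) - 37650 = 28*(-79) - 37650 = -2212 - 37650 = -39862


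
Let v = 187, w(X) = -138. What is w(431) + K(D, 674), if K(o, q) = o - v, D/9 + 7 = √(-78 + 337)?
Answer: -388 + 9*√259 ≈ -243.16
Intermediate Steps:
D = -63 + 9*√259 (D = -63 + 9*√(-78 + 337) = -63 + 9*√259 ≈ 81.841)
K(o, q) = -187 + o (K(o, q) = o - 1*187 = o - 187 = -187 + o)
w(431) + K(D, 674) = -138 + (-187 + (-63 + 9*√259)) = -138 + (-250 + 9*√259) = -388 + 9*√259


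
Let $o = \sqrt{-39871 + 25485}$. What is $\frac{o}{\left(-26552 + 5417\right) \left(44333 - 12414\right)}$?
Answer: $- \frac{i \sqrt{14386}}{674608065} \approx - 1.7779 \cdot 10^{-7} i$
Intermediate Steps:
$o = i \sqrt{14386}$ ($o = \sqrt{-14386} = i \sqrt{14386} \approx 119.94 i$)
$\frac{o}{\left(-26552 + 5417\right) \left(44333 - 12414\right)} = \frac{i \sqrt{14386}}{\left(-26552 + 5417\right) \left(44333 - 12414\right)} = \frac{i \sqrt{14386}}{\left(-21135\right) 31919} = \frac{i \sqrt{14386}}{-674608065} = i \sqrt{14386} \left(- \frac{1}{674608065}\right) = - \frac{i \sqrt{14386}}{674608065}$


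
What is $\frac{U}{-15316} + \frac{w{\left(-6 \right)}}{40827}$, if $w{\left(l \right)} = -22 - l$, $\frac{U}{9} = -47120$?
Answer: $\frac{4328417276}{156326583} \approx 27.688$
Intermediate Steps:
$U = -424080$ ($U = 9 \left(-47120\right) = -424080$)
$\frac{U}{-15316} + \frac{w{\left(-6 \right)}}{40827} = - \frac{424080}{-15316} + \frac{-22 - -6}{40827} = \left(-424080\right) \left(- \frac{1}{15316}\right) + \left(-22 + 6\right) \frac{1}{40827} = \frac{106020}{3829} - \frac{16}{40827} = \frac{4328417276}{156326583}$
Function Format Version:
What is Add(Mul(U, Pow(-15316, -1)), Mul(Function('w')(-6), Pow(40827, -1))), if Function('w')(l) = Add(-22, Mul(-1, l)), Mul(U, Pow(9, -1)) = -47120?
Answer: Rational(4328417276, 156326583) ≈ 27.688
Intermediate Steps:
U = -424080 (U = Mul(9, -47120) = -424080)
Add(Mul(U, Pow(-15316, -1)), Mul(Function('w')(-6), Pow(40827, -1))) = Add(Mul(-424080, Pow(-15316, -1)), Mul(Add(-22, Mul(-1, -6)), Pow(40827, -1))) = Add(Mul(-424080, Rational(-1, 15316)), Mul(Add(-22, 6), Rational(1, 40827))) = Add(Rational(106020, 3829), Mul(-16, Rational(1, 40827))) = Add(Rational(106020, 3829), Rational(-16, 40827)) = Rational(4328417276, 156326583)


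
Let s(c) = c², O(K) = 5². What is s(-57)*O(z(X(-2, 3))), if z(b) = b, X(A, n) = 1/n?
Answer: 81225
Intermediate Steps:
O(K) = 25
s(-57)*O(z(X(-2, 3))) = (-57)²*25 = 3249*25 = 81225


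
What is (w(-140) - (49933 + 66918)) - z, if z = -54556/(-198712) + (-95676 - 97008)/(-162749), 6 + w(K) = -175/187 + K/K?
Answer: -176678601539725915/1511903381714 ≈ -1.1686e+5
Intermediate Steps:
w(K) = -1110/187 (w(K) = -6 + (-175/187 + K/K) = -6 + (-175*1/187 + 1) = -6 + (-175/187 + 1) = -6 + 12/187 = -1110/187)
z = 11791889363/8085044822 (z = -54556*(-1/198712) - 192684*(-1/162749) = 13639/49678 + 192684/162749 = 11791889363/8085044822 ≈ 1.4585)
(w(-140) - (49933 + 66918)) - z = (-1110/187 - (49933 + 66918)) - 1*11791889363/8085044822 = (-1110/187 - 1*116851) - 11791889363/8085044822 = (-1110/187 - 116851) - 11791889363/8085044822 = -21852247/187 - 11791889363/8085044822 = -176678601539725915/1511903381714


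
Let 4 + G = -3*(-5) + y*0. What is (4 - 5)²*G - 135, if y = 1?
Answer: -124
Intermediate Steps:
G = 11 (G = -4 + (-3*(-5) + 1*0) = -4 + (15 + 0) = -4 + 15 = 11)
(4 - 5)²*G - 135 = (4 - 5)²*11 - 135 = (-1)²*11 - 135 = 1*11 - 135 = 11 - 135 = -124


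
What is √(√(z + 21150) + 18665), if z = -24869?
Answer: √(18665 + I*√3719) ≈ 136.62 + 0.223*I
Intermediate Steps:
√(√(z + 21150) + 18665) = √(√(-24869 + 21150) + 18665) = √(√(-3719) + 18665) = √(I*√3719 + 18665) = √(18665 + I*√3719)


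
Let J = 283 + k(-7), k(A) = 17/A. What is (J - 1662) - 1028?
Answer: -16866/7 ≈ -2409.4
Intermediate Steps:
J = 1964/7 (J = 283 + 17/(-7) = 283 + 17*(-⅐) = 283 - 17/7 = 1964/7 ≈ 280.57)
(J - 1662) - 1028 = (1964/7 - 1662) - 1028 = -9670/7 - 1028 = -16866/7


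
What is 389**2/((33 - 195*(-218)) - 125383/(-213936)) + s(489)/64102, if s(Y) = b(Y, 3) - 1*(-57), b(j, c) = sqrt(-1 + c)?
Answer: 2075693443612479/583431060056362 + sqrt(2)/64102 ≈ 3.5578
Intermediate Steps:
s(Y) = 57 + sqrt(2) (s(Y) = sqrt(-1 + 3) - 1*(-57) = sqrt(2) + 57 = 57 + sqrt(2))
389**2/((33 - 195*(-218)) - 125383/(-213936)) + s(489)/64102 = 389**2/((33 - 195*(-218)) - 125383/(-213936)) + (57 + sqrt(2))/64102 = 151321/((33 + 42510) - 125383*(-1/213936)) + (57 + sqrt(2))*(1/64102) = 151321/(42543 + 125383/213936) + (57/64102 + sqrt(2)/64102) = 151321/(9101604631/213936) + (57/64102 + sqrt(2)/64102) = 151321*(213936/9101604631) + (57/64102 + sqrt(2)/64102) = 32373009456/9101604631 + (57/64102 + sqrt(2)/64102) = 2075693443612479/583431060056362 + sqrt(2)/64102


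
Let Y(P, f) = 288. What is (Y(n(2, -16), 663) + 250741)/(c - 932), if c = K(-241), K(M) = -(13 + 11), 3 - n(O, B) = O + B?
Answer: -251029/956 ≈ -262.58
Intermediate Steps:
n(O, B) = 3 - B - O (n(O, B) = 3 - (O + B) = 3 - (B + O) = 3 + (-B - O) = 3 - B - O)
K(M) = -24 (K(M) = -1*24 = -24)
c = -24
(Y(n(2, -16), 663) + 250741)/(c - 932) = (288 + 250741)/(-24 - 932) = 251029/(-956) = 251029*(-1/956) = -251029/956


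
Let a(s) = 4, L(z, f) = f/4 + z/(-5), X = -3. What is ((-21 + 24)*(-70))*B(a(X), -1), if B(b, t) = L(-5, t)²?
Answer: -945/8 ≈ -118.13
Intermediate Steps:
L(z, f) = -z/5 + f/4 (L(z, f) = f*(¼) + z*(-⅕) = f/4 - z/5 = -z/5 + f/4)
B(b, t) = (1 + t/4)² (B(b, t) = (-⅕*(-5) + t/4)² = (1 + t/4)²)
((-21 + 24)*(-70))*B(a(X), -1) = ((-21 + 24)*(-70))*((4 - 1)²/16) = (3*(-70))*((1/16)*3²) = -105*9/8 = -210*9/16 = -945/8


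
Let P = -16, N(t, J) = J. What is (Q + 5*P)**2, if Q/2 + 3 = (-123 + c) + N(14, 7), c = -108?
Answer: 285156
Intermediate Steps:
Q = -454 (Q = -6 + 2*((-123 - 108) + 7) = -6 + 2*(-231 + 7) = -6 + 2*(-224) = -6 - 448 = -454)
(Q + 5*P)**2 = (-454 + 5*(-16))**2 = (-454 - 80)**2 = (-534)**2 = 285156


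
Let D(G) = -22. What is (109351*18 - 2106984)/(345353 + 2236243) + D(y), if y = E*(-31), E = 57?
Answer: -9488963/430266 ≈ -22.054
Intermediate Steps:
y = -1767 (y = 57*(-31) = -1767)
(109351*18 - 2106984)/(345353 + 2236243) + D(y) = (109351*18 - 2106984)/(345353 + 2236243) - 22 = (1968318 - 2106984)/2581596 - 22 = -138666*1/2581596 - 22 = -23111/430266 - 22 = -9488963/430266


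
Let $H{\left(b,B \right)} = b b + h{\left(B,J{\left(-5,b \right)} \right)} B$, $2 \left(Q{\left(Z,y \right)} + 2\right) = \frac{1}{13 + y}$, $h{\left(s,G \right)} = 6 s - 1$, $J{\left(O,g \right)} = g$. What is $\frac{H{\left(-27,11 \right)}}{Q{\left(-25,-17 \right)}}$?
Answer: $- \frac{11552}{17} \approx -679.53$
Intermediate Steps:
$h{\left(s,G \right)} = -1 + 6 s$
$Q{\left(Z,y \right)} = -2 + \frac{1}{2 \left(13 + y\right)}$
$H{\left(b,B \right)} = b^{2} + B \left(-1 + 6 B\right)$ ($H{\left(b,B \right)} = b b + \left(-1 + 6 B\right) B = b^{2} + B \left(-1 + 6 B\right)$)
$\frac{H{\left(-27,11 \right)}}{Q{\left(-25,-17 \right)}} = \frac{\left(-27\right)^{2} + 11 \left(-1 + 6 \cdot 11\right)}{\frac{1}{2} \frac{1}{13 - 17} \left(-51 - -68\right)} = \frac{729 + 11 \left(-1 + 66\right)}{\frac{1}{2} \frac{1}{-4} \left(-51 + 68\right)} = \frac{729 + 11 \cdot 65}{\frac{1}{2} \left(- \frac{1}{4}\right) 17} = \frac{729 + 715}{- \frac{17}{8}} = 1444 \left(- \frac{8}{17}\right) = - \frac{11552}{17}$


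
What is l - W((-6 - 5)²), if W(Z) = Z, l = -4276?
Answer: -4397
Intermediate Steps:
l - W((-6 - 5)²) = -4276 - (-6 - 5)² = -4276 - 1*(-11)² = -4276 - 1*121 = -4276 - 121 = -4397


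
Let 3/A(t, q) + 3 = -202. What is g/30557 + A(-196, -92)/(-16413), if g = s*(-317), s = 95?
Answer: -33775598268/34271356135 ≈ -0.98553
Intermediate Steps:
A(t, q) = -3/205 (A(t, q) = 3/(-3 - 202) = 3/(-205) = 3*(-1/205) = -3/205)
g = -30115 (g = 95*(-317) = -30115)
g/30557 + A(-196, -92)/(-16413) = -30115/30557 - 3/205/(-16413) = -30115*1/30557 - 3/205*(-1/16413) = -30115/30557 + 1/1121555 = -33775598268/34271356135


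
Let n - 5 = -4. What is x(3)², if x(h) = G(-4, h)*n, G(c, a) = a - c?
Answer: 49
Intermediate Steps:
n = 1 (n = 5 - 4 = 1)
x(h) = 4 + h (x(h) = (h - 1*(-4))*1 = (h + 4)*1 = (4 + h)*1 = 4 + h)
x(3)² = (4 + 3)² = 7² = 49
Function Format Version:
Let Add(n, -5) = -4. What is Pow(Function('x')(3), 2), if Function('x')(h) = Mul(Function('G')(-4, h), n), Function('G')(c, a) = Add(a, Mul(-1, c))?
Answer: 49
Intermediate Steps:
n = 1 (n = Add(5, -4) = 1)
Function('x')(h) = Add(4, h) (Function('x')(h) = Mul(Add(h, Mul(-1, -4)), 1) = Mul(Add(h, 4), 1) = Mul(Add(4, h), 1) = Add(4, h))
Pow(Function('x')(3), 2) = Pow(Add(4, 3), 2) = Pow(7, 2) = 49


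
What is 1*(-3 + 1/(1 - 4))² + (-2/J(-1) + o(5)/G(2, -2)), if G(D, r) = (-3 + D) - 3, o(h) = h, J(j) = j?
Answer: 427/36 ≈ 11.861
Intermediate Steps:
G(D, r) = -6 + D
1*(-3 + 1/(1 - 4))² + (-2/J(-1) + o(5)/G(2, -2)) = 1*(-3 + 1/(1 - 4))² + (-2/(-1) + 5/(-6 + 2)) = 1*(-3 + 1/(-3))² + (-2*(-1) + 5/(-4)) = 1*(-3 - ⅓)² + (2 + 5*(-¼)) = 1*(-10/3)² + (2 - 5/4) = 1*(100/9) + ¾ = 100/9 + ¾ = 427/36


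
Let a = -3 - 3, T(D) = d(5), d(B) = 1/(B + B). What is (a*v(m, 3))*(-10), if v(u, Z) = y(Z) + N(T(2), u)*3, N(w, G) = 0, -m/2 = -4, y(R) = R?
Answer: 180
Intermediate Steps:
d(B) = 1/(2*B)
T(D) = ⅒ (T(D) = (½)/5 = (½)*(⅕) = ⅒)
m = 8 (m = -2*(-4) = 8)
a = -6
v(u, Z) = Z (v(u, Z) = Z + 0*3 = Z + 0 = Z)
(a*v(m, 3))*(-10) = -6*3*(-10) = -18*(-10) = 180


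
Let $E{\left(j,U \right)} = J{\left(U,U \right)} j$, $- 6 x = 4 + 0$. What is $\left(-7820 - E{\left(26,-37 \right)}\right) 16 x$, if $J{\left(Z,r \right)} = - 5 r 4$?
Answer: $288640$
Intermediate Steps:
$J{\left(Z,r \right)} = - 20 r$
$x = - \frac{2}{3}$ ($x = - \frac{4 + 0}{6} = \left(- \frac{1}{6}\right) 4 = - \frac{2}{3} \approx -0.66667$)
$E{\left(j,U \right)} = - 20 U j$
$\left(-7820 - E{\left(26,-37 \right)}\right) 16 x = \left(-7820 - \left(-20\right) \left(-37\right) 26\right) 16 \left(- \frac{2}{3}\right) = \left(-7820 - 19240\right) \left(- \frac{32}{3}\right) = \left(-27060\right) \left(- \frac{32}{3}\right) = 288640$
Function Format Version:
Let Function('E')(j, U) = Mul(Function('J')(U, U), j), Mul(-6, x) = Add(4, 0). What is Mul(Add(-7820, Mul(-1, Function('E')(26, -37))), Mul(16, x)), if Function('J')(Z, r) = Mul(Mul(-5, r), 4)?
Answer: 288640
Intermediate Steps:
Function('J')(Z, r) = Mul(-20, r)
x = Rational(-2, 3) (x = Mul(Rational(-1, 6), Add(4, 0)) = Mul(Rational(-1, 6), 4) = Rational(-2, 3) ≈ -0.66667)
Function('E')(j, U) = Mul(-20, U, j) (Function('E')(j, U) = Mul(Mul(-20, U), j) = Mul(-20, U, j))
Mul(Add(-7820, Mul(-1, Function('E')(26, -37))), Mul(16, x)) = Mul(Add(-7820, Mul(-1, Mul(-20, -37, 26))), Mul(16, Rational(-2, 3))) = Mul(Add(-7820, Mul(-1, 19240)), Rational(-32, 3)) = Mul(Add(-7820, -19240), Rational(-32, 3)) = Mul(-27060, Rational(-32, 3)) = 288640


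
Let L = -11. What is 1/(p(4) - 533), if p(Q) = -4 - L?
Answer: -1/526 ≈ -0.0019011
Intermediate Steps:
p(Q) = 7 (p(Q) = -4 - 1*(-11) = -4 + 11 = 7)
1/(p(4) - 533) = 1/(7 - 533) = 1/(-526) = -1/526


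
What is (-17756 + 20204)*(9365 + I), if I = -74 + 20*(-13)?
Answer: 22107888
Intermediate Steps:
I = -334 (I = -74 - 260 = -334)
(-17756 + 20204)*(9365 + I) = (-17756 + 20204)*(9365 - 334) = 2448*9031 = 22107888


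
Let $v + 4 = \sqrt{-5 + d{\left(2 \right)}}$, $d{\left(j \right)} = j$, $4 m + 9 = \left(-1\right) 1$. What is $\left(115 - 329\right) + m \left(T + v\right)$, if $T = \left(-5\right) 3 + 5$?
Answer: $-179 - \frac{5 i \sqrt{3}}{2} \approx -179.0 - 4.3301 i$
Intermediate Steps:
$m = - \frac{5}{2}$ ($m = - \frac{9}{4} + \frac{\left(-1\right) 1}{4} = - \frac{9}{4} + \frac{1}{4} \left(-1\right) = - \frac{9}{4} - \frac{1}{4} = - \frac{5}{2} \approx -2.5$)
$T = -10$ ($T = -15 + 5 = -10$)
$v = -4 + i \sqrt{3}$ ($v = -4 + \sqrt{-5 + 2} = -4 + \sqrt{-3} = -4 + i \sqrt{3} \approx -4.0 + 1.732 i$)
$\left(115 - 329\right) + m \left(T + v\right) = \left(115 - 329\right) - \frac{5 \left(-10 - \left(4 - i \sqrt{3}\right)\right)}{2} = -214 - \frac{5 \left(-14 + i \sqrt{3}\right)}{2} = -214 + \left(35 - \frac{5 i \sqrt{3}}{2}\right) = -179 - \frac{5 i \sqrt{3}}{2}$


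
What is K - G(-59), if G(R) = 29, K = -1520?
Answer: -1549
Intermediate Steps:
K - G(-59) = -1520 - 1*29 = -1520 - 29 = -1549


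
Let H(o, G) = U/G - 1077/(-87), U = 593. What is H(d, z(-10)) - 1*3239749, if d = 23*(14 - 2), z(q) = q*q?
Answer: -9395219003/2900 ≈ -3.2397e+6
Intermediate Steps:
z(q) = q²
d = 276 (d = 23*12 = 276)
H(o, G) = 359/29 + 593/G (H(o, G) = 593/G - 1077/(-87) = 593/G - 1077*(-1/87) = 593/G + 359/29 = 359/29 + 593/G)
H(d, z(-10)) - 1*3239749 = (359/29 + 593/((-10)²)) - 1*3239749 = (359/29 + 593/100) - 3239749 = 53097/2900 - 3239749 = -9395219003/2900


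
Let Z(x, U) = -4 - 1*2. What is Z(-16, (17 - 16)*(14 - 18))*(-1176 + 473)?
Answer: 4218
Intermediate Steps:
Z(x, U) = -6 (Z(x, U) = -4 - 2 = -6)
Z(-16, (17 - 16)*(14 - 18))*(-1176 + 473) = -6*(-1176 + 473) = -6*(-703) = 4218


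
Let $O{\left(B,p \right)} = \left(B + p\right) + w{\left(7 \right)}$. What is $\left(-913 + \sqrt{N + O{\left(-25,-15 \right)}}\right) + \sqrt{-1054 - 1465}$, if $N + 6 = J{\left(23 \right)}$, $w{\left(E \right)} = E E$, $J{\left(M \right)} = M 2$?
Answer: $-906 + i \sqrt{2519} \approx -906.0 + 50.19 i$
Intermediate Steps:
$J{\left(M \right)} = 2 M$
$w{\left(E \right)} = E^{2}$
$O{\left(B,p \right)} = 49 + B + p$ ($O{\left(B,p \right)} = \left(B + p\right) + 7^{2} = \left(B + p\right) + 49 = 49 + B + p$)
$N = 40$ ($N = -6 + 2 \cdot 23 = -6 + 46 = 40$)
$\left(-913 + \sqrt{N + O{\left(-25,-15 \right)}}\right) + \sqrt{-1054 - 1465} = \left(-913 + \sqrt{40 - -9}\right) + \sqrt{-1054 - 1465} = \left(-913 + \sqrt{40 + 9}\right) + \sqrt{-2519} = \left(-913 + \sqrt{49}\right) + i \sqrt{2519} = \left(-913 + 7\right) + i \sqrt{2519} = -906 + i \sqrt{2519}$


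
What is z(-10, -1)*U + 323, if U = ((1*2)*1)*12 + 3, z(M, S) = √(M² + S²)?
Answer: 323 + 27*√101 ≈ 594.35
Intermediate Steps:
U = 27 (U = (2*1)*12 + 3 = 2*12 + 3 = 24 + 3 = 27)
z(-10, -1)*U + 323 = √((-10)² + (-1)²)*27 + 323 = √(100 + 1)*27 + 323 = √101*27 + 323 = 27*√101 + 323 = 323 + 27*√101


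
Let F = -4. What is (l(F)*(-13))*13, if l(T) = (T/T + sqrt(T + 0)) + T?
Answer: 507 - 338*I ≈ 507.0 - 338.0*I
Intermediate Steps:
l(T) = 1 + T + sqrt(T) (l(T) = (1 + sqrt(T)) + T = 1 + T + sqrt(T))
(l(F)*(-13))*13 = ((1 - 4 + sqrt(-4))*(-13))*13 = ((1 - 4 + 2*I)*(-13))*13 = ((-3 + 2*I)*(-13))*13 = (39 - 26*I)*13 = 507 - 338*I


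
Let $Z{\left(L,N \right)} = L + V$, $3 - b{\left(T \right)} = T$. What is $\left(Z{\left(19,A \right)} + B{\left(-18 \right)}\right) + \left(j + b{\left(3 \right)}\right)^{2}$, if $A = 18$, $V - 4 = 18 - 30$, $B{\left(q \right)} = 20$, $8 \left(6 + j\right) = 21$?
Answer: $\frac{2713}{64} \approx 42.391$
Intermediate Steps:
$j = - \frac{27}{8}$ ($j = -6 + \frac{1}{8} \cdot 21 = -6 + \frac{21}{8} = - \frac{27}{8} \approx -3.375$)
$b{\left(T \right)} = 3 - T$
$V = -8$ ($V = 4 + \left(18 - 30\right) = 4 - 12 = -8$)
$Z{\left(L,N \right)} = -8 + L$ ($Z{\left(L,N \right)} = L - 8 = -8 + L$)
$\left(Z{\left(19,A \right)} + B{\left(-18 \right)}\right) + \left(j + b{\left(3 \right)}\right)^{2} = \left(\left(-8 + 19\right) + 20\right) + \left(- \frac{27}{8} + \left(3 - 3\right)\right)^{2} = \left(11 + 20\right) + \left(- \frac{27}{8} + \left(3 - 3\right)\right)^{2} = 31 + \left(- \frac{27}{8} + 0\right)^{2} = 31 + \left(- \frac{27}{8}\right)^{2} = 31 + \frac{729}{64} = \frac{2713}{64}$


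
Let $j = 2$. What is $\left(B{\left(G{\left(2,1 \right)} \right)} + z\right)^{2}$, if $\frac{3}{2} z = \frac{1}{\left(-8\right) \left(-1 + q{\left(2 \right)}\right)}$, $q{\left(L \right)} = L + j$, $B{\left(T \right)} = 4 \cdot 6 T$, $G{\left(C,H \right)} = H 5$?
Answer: $\frac{18653761}{1296} \approx 14393.0$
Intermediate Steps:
$G{\left(C,H \right)} = 5 H$
$B{\left(T \right)} = 24 T$
$q{\left(L \right)} = 2 + L$ ($q{\left(L \right)} = L + 2 = 2 + L$)
$z = - \frac{1}{36}$ ($z = \frac{2}{3 \left(- 8 \left(-1 + \left(2 + 2\right)\right)\right)} = \frac{2}{3 \left(- 8 \left(-1 + 4\right)\right)} = \frac{2}{3 \left(\left(-8\right) 3\right)} = \frac{2}{3 \left(-24\right)} = \frac{2}{3} \left(- \frac{1}{24}\right) = - \frac{1}{36} \approx -0.027778$)
$\left(B{\left(G{\left(2,1 \right)} \right)} + z\right)^{2} = \left(24 \cdot 5 \cdot 1 - \frac{1}{36}\right)^{2} = \left(24 \cdot 5 - \frac{1}{36}\right)^{2} = \left(120 - \frac{1}{36}\right)^{2} = \left(\frac{4319}{36}\right)^{2} = \frac{18653761}{1296}$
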